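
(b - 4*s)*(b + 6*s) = b^2 + 2*b*s - 24*s^2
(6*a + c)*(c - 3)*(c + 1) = 6*a*c^2 - 12*a*c - 18*a + c^3 - 2*c^2 - 3*c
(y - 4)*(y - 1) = y^2 - 5*y + 4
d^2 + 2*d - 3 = (d - 1)*(d + 3)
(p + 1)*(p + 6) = p^2 + 7*p + 6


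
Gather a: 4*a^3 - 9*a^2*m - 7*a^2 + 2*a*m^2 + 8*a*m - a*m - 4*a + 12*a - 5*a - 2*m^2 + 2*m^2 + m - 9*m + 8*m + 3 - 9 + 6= 4*a^3 + a^2*(-9*m - 7) + a*(2*m^2 + 7*m + 3)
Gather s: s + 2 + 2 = s + 4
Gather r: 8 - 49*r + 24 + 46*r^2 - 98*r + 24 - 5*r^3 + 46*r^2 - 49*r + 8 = -5*r^3 + 92*r^2 - 196*r + 64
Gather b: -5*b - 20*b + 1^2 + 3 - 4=-25*b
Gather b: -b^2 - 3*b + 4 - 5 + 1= -b^2 - 3*b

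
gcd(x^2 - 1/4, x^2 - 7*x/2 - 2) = x + 1/2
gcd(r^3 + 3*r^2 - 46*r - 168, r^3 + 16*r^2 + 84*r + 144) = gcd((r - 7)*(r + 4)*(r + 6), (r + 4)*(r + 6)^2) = r^2 + 10*r + 24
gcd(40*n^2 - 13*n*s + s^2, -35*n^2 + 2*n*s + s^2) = -5*n + s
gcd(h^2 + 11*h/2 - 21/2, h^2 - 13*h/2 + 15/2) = h - 3/2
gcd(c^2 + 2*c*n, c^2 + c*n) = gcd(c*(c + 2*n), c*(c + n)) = c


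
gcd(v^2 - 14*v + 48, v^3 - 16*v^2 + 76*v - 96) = v^2 - 14*v + 48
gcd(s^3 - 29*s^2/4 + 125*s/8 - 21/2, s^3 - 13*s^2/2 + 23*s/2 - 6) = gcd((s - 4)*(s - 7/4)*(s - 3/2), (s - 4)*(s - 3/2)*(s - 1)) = s^2 - 11*s/2 + 6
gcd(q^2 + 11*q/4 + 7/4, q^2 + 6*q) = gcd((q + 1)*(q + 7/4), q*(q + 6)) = 1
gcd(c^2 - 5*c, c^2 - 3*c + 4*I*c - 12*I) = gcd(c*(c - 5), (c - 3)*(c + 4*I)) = 1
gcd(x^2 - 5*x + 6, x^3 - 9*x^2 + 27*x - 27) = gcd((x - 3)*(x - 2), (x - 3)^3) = x - 3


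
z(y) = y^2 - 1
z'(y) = 2*y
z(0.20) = -0.96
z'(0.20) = 0.40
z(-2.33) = 4.43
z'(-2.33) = -4.66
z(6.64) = 43.09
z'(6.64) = 13.28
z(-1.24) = 0.54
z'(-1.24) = -2.48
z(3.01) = 8.06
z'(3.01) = 6.02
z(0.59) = -0.65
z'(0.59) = 1.18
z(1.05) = 0.10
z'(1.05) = 2.10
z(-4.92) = 23.21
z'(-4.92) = -9.84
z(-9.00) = 80.00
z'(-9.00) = -18.00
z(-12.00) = 143.00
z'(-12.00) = -24.00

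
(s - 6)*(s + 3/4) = s^2 - 21*s/4 - 9/2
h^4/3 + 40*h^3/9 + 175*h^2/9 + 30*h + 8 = (h/3 + 1)*(h + 1/3)*(h + 4)*(h + 6)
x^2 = x^2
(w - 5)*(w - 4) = w^2 - 9*w + 20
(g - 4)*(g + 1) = g^2 - 3*g - 4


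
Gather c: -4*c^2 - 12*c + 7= -4*c^2 - 12*c + 7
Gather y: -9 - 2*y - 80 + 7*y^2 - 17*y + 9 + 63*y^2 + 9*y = 70*y^2 - 10*y - 80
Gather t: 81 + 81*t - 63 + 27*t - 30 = 108*t - 12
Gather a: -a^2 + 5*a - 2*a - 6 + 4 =-a^2 + 3*a - 2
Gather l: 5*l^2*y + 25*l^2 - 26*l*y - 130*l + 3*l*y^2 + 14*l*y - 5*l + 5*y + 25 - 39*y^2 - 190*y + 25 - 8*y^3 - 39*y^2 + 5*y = l^2*(5*y + 25) + l*(3*y^2 - 12*y - 135) - 8*y^3 - 78*y^2 - 180*y + 50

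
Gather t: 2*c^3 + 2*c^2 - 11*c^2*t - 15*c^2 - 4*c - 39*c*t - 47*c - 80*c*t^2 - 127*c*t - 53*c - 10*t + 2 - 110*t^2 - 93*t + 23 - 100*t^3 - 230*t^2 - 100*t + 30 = 2*c^3 - 13*c^2 - 104*c - 100*t^3 + t^2*(-80*c - 340) + t*(-11*c^2 - 166*c - 203) + 55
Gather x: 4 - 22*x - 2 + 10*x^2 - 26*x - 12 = 10*x^2 - 48*x - 10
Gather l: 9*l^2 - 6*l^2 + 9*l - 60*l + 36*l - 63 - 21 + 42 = 3*l^2 - 15*l - 42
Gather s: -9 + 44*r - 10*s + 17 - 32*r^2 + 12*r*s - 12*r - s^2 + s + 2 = -32*r^2 + 32*r - s^2 + s*(12*r - 9) + 10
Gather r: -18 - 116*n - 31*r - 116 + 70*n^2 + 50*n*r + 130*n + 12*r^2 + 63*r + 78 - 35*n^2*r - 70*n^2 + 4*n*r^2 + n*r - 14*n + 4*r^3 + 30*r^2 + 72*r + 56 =4*r^3 + r^2*(4*n + 42) + r*(-35*n^2 + 51*n + 104)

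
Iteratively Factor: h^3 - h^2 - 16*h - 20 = (h + 2)*(h^2 - 3*h - 10) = (h - 5)*(h + 2)*(h + 2)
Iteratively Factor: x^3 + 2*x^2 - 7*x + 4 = (x + 4)*(x^2 - 2*x + 1) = (x - 1)*(x + 4)*(x - 1)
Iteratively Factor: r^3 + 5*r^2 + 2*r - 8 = (r + 2)*(r^2 + 3*r - 4) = (r + 2)*(r + 4)*(r - 1)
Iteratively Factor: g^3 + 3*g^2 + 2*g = (g)*(g^2 + 3*g + 2) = g*(g + 2)*(g + 1)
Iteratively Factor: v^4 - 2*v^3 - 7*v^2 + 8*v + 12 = (v - 3)*(v^3 + v^2 - 4*v - 4) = (v - 3)*(v - 2)*(v^2 + 3*v + 2) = (v - 3)*(v - 2)*(v + 1)*(v + 2)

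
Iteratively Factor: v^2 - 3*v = (v)*(v - 3)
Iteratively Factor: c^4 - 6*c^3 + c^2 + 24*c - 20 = (c - 1)*(c^3 - 5*c^2 - 4*c + 20) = (c - 2)*(c - 1)*(c^2 - 3*c - 10) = (c - 2)*(c - 1)*(c + 2)*(c - 5)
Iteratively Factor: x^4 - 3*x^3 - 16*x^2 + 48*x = (x - 3)*(x^3 - 16*x) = x*(x - 3)*(x^2 - 16) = x*(x - 3)*(x + 4)*(x - 4)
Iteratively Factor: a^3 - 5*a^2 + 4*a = (a - 1)*(a^2 - 4*a) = a*(a - 1)*(a - 4)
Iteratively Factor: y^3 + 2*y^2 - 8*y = (y - 2)*(y^2 + 4*y) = y*(y - 2)*(y + 4)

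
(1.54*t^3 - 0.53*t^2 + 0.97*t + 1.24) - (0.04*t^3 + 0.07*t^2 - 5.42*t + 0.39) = 1.5*t^3 - 0.6*t^2 + 6.39*t + 0.85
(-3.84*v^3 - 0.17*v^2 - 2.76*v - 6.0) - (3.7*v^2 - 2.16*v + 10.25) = -3.84*v^3 - 3.87*v^2 - 0.6*v - 16.25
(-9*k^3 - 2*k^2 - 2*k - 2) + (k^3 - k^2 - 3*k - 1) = -8*k^3 - 3*k^2 - 5*k - 3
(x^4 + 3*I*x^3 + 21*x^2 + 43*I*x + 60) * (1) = x^4 + 3*I*x^3 + 21*x^2 + 43*I*x + 60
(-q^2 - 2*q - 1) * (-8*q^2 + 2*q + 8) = 8*q^4 + 14*q^3 - 4*q^2 - 18*q - 8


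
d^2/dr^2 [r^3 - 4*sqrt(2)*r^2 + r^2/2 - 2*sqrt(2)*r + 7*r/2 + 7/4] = 6*r - 8*sqrt(2) + 1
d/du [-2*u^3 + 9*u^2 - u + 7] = -6*u^2 + 18*u - 1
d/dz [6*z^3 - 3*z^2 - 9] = 6*z*(3*z - 1)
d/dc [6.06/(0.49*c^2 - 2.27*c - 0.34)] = (13.7562 - 5.9388*c)/(-0.49*c^2 + 2.27*c + 0.34)^2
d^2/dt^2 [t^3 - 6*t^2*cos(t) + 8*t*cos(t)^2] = 6*t^2*cos(t) + 24*t*sin(t) - 16*t*cos(2*t) + 6*t - 16*sin(2*t) - 12*cos(t)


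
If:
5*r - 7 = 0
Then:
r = 7/5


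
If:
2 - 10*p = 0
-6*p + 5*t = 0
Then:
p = 1/5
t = 6/25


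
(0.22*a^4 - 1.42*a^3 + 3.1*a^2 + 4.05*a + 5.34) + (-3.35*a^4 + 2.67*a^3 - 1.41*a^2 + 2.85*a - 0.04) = -3.13*a^4 + 1.25*a^3 + 1.69*a^2 + 6.9*a + 5.3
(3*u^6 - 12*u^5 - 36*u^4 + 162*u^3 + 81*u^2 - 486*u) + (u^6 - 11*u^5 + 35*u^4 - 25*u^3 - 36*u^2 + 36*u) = 4*u^6 - 23*u^5 - u^4 + 137*u^3 + 45*u^2 - 450*u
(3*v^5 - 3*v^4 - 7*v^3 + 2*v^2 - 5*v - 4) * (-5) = -15*v^5 + 15*v^4 + 35*v^3 - 10*v^2 + 25*v + 20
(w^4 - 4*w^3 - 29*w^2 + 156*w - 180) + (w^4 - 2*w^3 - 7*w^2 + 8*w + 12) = 2*w^4 - 6*w^3 - 36*w^2 + 164*w - 168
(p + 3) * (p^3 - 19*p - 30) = p^4 + 3*p^3 - 19*p^2 - 87*p - 90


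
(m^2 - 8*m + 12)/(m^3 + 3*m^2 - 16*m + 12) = (m - 6)/(m^2 + 5*m - 6)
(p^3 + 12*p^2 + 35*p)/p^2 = p + 12 + 35/p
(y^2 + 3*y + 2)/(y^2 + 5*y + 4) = (y + 2)/(y + 4)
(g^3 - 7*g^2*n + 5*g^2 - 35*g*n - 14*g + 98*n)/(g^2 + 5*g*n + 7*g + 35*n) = (g^2 - 7*g*n - 2*g + 14*n)/(g + 5*n)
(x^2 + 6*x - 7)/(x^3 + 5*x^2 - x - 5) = (x + 7)/(x^2 + 6*x + 5)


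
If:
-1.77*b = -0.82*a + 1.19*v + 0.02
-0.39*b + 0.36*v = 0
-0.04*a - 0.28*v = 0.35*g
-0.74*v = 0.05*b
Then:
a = 0.02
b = 0.00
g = -0.00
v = 0.00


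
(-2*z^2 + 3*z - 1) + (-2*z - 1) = -2*z^2 + z - 2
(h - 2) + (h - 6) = 2*h - 8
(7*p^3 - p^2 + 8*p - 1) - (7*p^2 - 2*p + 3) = 7*p^3 - 8*p^2 + 10*p - 4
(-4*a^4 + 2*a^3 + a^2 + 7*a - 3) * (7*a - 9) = -28*a^5 + 50*a^4 - 11*a^3 + 40*a^2 - 84*a + 27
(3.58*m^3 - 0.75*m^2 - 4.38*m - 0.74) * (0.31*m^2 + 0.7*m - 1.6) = 1.1098*m^5 + 2.2735*m^4 - 7.6108*m^3 - 2.0954*m^2 + 6.49*m + 1.184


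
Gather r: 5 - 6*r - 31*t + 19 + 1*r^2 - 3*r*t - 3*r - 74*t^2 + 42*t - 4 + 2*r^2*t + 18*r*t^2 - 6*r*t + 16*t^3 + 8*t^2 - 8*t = r^2*(2*t + 1) + r*(18*t^2 - 9*t - 9) + 16*t^3 - 66*t^2 + 3*t + 20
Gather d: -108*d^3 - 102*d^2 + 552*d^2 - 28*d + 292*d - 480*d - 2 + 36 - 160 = -108*d^3 + 450*d^2 - 216*d - 126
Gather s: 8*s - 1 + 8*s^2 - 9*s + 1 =8*s^2 - s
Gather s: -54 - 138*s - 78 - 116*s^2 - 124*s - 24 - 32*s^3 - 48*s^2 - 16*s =-32*s^3 - 164*s^2 - 278*s - 156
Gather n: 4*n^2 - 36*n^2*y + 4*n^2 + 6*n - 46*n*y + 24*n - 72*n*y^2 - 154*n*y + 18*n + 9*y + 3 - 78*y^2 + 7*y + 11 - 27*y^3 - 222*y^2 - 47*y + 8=n^2*(8 - 36*y) + n*(-72*y^2 - 200*y + 48) - 27*y^3 - 300*y^2 - 31*y + 22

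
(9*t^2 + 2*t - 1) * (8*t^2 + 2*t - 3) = 72*t^4 + 34*t^3 - 31*t^2 - 8*t + 3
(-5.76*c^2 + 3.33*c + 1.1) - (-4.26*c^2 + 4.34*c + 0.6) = -1.5*c^2 - 1.01*c + 0.5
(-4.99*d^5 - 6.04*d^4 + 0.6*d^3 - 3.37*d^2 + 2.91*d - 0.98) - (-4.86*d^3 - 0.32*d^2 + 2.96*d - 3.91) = -4.99*d^5 - 6.04*d^4 + 5.46*d^3 - 3.05*d^2 - 0.0499999999999998*d + 2.93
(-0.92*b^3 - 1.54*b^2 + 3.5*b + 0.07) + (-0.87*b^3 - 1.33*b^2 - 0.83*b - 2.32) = -1.79*b^3 - 2.87*b^2 + 2.67*b - 2.25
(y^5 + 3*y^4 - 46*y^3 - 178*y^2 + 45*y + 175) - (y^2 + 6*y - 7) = y^5 + 3*y^4 - 46*y^3 - 179*y^2 + 39*y + 182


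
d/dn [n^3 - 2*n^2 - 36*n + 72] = 3*n^2 - 4*n - 36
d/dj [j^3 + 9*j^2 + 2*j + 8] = 3*j^2 + 18*j + 2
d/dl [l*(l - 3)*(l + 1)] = 3*l^2 - 4*l - 3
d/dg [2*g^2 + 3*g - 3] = 4*g + 3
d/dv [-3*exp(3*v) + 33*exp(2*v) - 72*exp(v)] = (-9*exp(2*v) + 66*exp(v) - 72)*exp(v)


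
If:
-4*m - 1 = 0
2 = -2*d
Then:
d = -1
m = -1/4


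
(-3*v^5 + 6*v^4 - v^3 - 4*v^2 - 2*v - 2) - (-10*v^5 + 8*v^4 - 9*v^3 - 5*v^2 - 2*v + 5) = 7*v^5 - 2*v^4 + 8*v^3 + v^2 - 7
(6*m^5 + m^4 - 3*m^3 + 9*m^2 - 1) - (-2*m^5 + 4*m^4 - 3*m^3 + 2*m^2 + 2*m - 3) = 8*m^5 - 3*m^4 + 7*m^2 - 2*m + 2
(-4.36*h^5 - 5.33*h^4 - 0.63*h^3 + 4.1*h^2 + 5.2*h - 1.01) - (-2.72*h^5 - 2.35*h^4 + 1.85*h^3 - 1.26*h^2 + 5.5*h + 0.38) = -1.64*h^5 - 2.98*h^4 - 2.48*h^3 + 5.36*h^2 - 0.3*h - 1.39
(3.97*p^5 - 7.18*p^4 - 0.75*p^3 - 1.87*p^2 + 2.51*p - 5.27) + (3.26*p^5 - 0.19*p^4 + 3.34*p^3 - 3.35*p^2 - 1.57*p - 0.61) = 7.23*p^5 - 7.37*p^4 + 2.59*p^3 - 5.22*p^2 + 0.94*p - 5.88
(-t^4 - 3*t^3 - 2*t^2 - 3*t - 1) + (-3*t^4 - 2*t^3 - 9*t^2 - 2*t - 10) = -4*t^4 - 5*t^3 - 11*t^2 - 5*t - 11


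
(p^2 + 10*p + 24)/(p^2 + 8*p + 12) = (p + 4)/(p + 2)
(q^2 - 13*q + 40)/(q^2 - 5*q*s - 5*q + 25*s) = (q - 8)/(q - 5*s)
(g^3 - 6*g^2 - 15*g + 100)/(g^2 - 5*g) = g - 1 - 20/g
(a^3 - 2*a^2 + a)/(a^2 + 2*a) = (a^2 - 2*a + 1)/(a + 2)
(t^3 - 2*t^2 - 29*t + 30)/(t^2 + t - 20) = (t^2 - 7*t + 6)/(t - 4)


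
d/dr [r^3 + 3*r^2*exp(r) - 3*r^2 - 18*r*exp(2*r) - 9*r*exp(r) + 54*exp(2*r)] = 3*r^2*exp(r) + 3*r^2 - 36*r*exp(2*r) - 3*r*exp(r) - 6*r + 90*exp(2*r) - 9*exp(r)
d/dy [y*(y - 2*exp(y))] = -2*y*exp(y) + 2*y - 2*exp(y)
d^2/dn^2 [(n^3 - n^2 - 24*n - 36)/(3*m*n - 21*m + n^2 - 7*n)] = 2*((3*n - 1)*(3*m*n - 21*m + n^2 - 7*n)^2 - (3*m + 2*n - 7)^2*(-n^3 + n^2 + 24*n + 36) + (3*m*n - 21*m + n^2 - 7*n)*(-n^3 + n^2 + 24*n + (3*m + 2*n - 7)*(-3*n^2 + 2*n + 24) + 36))/(3*m*n - 21*m + n^2 - 7*n)^3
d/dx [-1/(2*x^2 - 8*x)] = (x - 2)/(x^2*(x - 4)^2)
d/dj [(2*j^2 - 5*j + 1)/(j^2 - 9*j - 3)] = (-13*j^2 - 14*j + 24)/(j^4 - 18*j^3 + 75*j^2 + 54*j + 9)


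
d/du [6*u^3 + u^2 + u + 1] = 18*u^2 + 2*u + 1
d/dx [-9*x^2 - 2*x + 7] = -18*x - 2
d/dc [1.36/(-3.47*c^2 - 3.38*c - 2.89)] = (9.4384*c + 4.5968)/(3.47*c^2 + 3.38*c + 2.89)^2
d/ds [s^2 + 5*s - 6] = 2*s + 5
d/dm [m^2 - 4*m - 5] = 2*m - 4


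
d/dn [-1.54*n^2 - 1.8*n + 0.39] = -3.08*n - 1.8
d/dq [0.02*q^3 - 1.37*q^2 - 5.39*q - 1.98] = 0.06*q^2 - 2.74*q - 5.39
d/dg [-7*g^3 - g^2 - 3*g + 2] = -21*g^2 - 2*g - 3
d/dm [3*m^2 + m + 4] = 6*m + 1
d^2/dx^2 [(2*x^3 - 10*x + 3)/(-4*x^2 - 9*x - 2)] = 14*(2*x^3 - 36*x^2 - 84*x - 57)/(64*x^6 + 432*x^5 + 1068*x^4 + 1161*x^3 + 534*x^2 + 108*x + 8)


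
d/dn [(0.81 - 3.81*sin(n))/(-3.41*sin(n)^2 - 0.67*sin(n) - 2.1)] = (-12.9921*sin(n)^2 + 5.5242*sin(n) + 8.5437)*cos(n)/(11.6281*sin(n)^4 + 4.5694*sin(n)^3 + 14.7709*sin(n)^2 + 2.814*sin(n) + 4.41)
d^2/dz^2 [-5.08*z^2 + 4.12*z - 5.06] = -10.1600000000000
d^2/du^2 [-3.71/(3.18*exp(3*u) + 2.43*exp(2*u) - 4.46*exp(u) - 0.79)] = (-3.71*(9.54*exp(2*u) + 4.86*exp(u) - 4.46)*(19.08*exp(2*u) + 9.72*exp(u) - 8.92)*exp(u) + (106.1802*exp(2*u) + 36.0612*exp(u) - 16.5466)*(3.18*exp(3*u) + 2.43*exp(2*u) - 4.46*exp(u) - 0.79))*exp(u)/(3.18*exp(3*u) + 2.43*exp(2*u) - 4.46*exp(u) - 0.79)^3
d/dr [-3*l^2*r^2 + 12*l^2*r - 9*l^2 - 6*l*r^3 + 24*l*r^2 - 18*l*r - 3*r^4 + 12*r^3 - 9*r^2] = -6*l^2*r + 12*l^2 - 18*l*r^2 + 48*l*r - 18*l - 12*r^3 + 36*r^2 - 18*r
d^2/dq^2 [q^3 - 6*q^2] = 6*q - 12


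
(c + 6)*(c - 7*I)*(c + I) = c^3 + 6*c^2 - 6*I*c^2 + 7*c - 36*I*c + 42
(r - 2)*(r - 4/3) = r^2 - 10*r/3 + 8/3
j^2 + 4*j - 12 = (j - 2)*(j + 6)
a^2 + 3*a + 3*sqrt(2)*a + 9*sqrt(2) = (a + 3)*(a + 3*sqrt(2))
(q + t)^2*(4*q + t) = 4*q^3 + 9*q^2*t + 6*q*t^2 + t^3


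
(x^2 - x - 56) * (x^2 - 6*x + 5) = x^4 - 7*x^3 - 45*x^2 + 331*x - 280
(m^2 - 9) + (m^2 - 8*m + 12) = 2*m^2 - 8*m + 3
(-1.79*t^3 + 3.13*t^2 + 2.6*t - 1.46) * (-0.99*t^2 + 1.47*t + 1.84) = 1.7721*t^5 - 5.73*t^4 - 1.2665*t^3 + 11.0266*t^2 + 2.6378*t - 2.6864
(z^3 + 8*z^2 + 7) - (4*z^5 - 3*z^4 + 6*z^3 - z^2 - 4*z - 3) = -4*z^5 + 3*z^4 - 5*z^3 + 9*z^2 + 4*z + 10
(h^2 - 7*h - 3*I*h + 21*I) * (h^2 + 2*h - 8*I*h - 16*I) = h^4 - 5*h^3 - 11*I*h^3 - 38*h^2 + 55*I*h^2 + 120*h + 154*I*h + 336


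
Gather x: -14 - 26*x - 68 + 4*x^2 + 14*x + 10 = 4*x^2 - 12*x - 72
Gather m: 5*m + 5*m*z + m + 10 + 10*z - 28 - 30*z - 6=m*(5*z + 6) - 20*z - 24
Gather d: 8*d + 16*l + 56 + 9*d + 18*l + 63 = 17*d + 34*l + 119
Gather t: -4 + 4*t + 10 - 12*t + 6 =12 - 8*t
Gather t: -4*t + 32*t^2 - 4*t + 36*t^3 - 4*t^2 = 36*t^3 + 28*t^2 - 8*t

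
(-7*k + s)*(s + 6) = -7*k*s - 42*k + s^2 + 6*s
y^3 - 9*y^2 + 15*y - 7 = (y - 7)*(y - 1)^2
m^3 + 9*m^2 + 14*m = m*(m + 2)*(m + 7)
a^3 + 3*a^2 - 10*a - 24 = (a - 3)*(a + 2)*(a + 4)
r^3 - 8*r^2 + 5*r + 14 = (r - 7)*(r - 2)*(r + 1)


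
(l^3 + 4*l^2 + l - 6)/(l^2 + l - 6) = (l^2 + l - 2)/(l - 2)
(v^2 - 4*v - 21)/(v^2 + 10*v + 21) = (v - 7)/(v + 7)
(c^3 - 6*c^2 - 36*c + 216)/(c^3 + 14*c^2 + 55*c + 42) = (c^2 - 12*c + 36)/(c^2 + 8*c + 7)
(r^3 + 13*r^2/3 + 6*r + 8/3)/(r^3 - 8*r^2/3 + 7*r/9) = 3*(3*r^3 + 13*r^2 + 18*r + 8)/(r*(9*r^2 - 24*r + 7))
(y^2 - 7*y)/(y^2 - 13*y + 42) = y/(y - 6)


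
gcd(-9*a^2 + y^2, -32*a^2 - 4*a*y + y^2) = 1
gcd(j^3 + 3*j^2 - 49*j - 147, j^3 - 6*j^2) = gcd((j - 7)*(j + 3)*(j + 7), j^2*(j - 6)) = 1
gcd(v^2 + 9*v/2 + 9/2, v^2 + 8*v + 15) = v + 3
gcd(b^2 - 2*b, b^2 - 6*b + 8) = b - 2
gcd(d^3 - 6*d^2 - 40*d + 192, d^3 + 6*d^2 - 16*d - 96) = d^2 + 2*d - 24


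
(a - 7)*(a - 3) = a^2 - 10*a + 21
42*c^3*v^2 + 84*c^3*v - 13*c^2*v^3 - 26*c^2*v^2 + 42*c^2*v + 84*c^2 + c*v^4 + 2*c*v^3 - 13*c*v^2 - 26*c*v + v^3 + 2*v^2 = (-7*c + v)*(-6*c + v)*(v + 2)*(c*v + 1)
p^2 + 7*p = p*(p + 7)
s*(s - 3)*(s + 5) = s^3 + 2*s^2 - 15*s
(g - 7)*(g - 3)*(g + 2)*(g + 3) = g^4 - 5*g^3 - 23*g^2 + 45*g + 126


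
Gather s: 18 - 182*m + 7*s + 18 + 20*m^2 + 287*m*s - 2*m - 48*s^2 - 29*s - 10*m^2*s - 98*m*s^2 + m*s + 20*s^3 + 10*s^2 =20*m^2 - 184*m + 20*s^3 + s^2*(-98*m - 38) + s*(-10*m^2 + 288*m - 22) + 36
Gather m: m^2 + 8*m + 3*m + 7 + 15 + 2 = m^2 + 11*m + 24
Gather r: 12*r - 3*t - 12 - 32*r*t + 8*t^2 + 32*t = r*(12 - 32*t) + 8*t^2 + 29*t - 12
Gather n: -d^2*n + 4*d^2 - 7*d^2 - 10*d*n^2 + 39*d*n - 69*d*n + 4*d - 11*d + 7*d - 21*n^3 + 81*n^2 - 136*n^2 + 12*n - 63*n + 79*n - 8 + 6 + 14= -3*d^2 - 21*n^3 + n^2*(-10*d - 55) + n*(-d^2 - 30*d + 28) + 12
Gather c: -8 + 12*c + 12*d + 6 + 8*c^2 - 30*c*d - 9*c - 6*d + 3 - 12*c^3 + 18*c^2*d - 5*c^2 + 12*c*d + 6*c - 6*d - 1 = -12*c^3 + c^2*(18*d + 3) + c*(9 - 18*d)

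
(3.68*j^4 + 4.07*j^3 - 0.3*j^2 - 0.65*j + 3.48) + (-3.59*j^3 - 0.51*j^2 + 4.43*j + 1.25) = 3.68*j^4 + 0.48*j^3 - 0.81*j^2 + 3.78*j + 4.73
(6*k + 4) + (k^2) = k^2 + 6*k + 4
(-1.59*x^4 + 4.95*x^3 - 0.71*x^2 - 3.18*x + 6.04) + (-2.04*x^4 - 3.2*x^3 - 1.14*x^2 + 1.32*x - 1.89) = -3.63*x^4 + 1.75*x^3 - 1.85*x^2 - 1.86*x + 4.15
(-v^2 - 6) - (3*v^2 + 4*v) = -4*v^2 - 4*v - 6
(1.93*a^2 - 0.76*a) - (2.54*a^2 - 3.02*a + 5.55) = -0.61*a^2 + 2.26*a - 5.55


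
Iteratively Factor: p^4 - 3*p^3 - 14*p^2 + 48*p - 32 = (p + 4)*(p^3 - 7*p^2 + 14*p - 8) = (p - 4)*(p + 4)*(p^2 - 3*p + 2) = (p - 4)*(p - 1)*(p + 4)*(p - 2)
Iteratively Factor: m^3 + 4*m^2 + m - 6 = (m - 1)*(m^2 + 5*m + 6) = (m - 1)*(m + 3)*(m + 2)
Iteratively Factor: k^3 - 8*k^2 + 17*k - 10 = (k - 5)*(k^2 - 3*k + 2) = (k - 5)*(k - 2)*(k - 1)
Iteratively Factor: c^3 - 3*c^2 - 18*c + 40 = (c - 2)*(c^2 - c - 20) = (c - 5)*(c - 2)*(c + 4)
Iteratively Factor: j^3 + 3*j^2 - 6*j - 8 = (j + 1)*(j^2 + 2*j - 8) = (j + 1)*(j + 4)*(j - 2)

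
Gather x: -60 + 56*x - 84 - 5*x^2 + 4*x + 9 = -5*x^2 + 60*x - 135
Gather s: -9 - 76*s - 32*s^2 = -32*s^2 - 76*s - 9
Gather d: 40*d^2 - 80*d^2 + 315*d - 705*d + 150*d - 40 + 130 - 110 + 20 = -40*d^2 - 240*d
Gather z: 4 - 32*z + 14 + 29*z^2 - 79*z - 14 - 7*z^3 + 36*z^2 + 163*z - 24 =-7*z^3 + 65*z^2 + 52*z - 20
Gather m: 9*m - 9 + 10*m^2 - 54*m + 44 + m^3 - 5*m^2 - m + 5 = m^3 + 5*m^2 - 46*m + 40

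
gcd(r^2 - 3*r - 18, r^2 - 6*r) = r - 6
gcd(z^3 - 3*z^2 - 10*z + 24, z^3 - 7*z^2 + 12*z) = z - 4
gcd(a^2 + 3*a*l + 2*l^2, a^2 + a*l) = a + l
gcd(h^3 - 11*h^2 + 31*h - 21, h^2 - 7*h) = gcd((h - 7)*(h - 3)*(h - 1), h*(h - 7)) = h - 7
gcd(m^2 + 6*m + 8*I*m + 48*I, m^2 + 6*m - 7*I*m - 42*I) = m + 6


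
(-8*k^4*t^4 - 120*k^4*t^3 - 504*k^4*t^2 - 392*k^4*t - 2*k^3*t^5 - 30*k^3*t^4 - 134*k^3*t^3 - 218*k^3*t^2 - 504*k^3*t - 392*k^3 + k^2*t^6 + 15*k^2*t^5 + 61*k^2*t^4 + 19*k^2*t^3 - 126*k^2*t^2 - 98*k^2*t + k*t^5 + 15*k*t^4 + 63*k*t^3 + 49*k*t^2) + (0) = -8*k^4*t^4 - 120*k^4*t^3 - 504*k^4*t^2 - 392*k^4*t - 2*k^3*t^5 - 30*k^3*t^4 - 134*k^3*t^3 - 218*k^3*t^2 - 504*k^3*t - 392*k^3 + k^2*t^6 + 15*k^2*t^5 + 61*k^2*t^4 + 19*k^2*t^3 - 126*k^2*t^2 - 98*k^2*t + k*t^5 + 15*k*t^4 + 63*k*t^3 + 49*k*t^2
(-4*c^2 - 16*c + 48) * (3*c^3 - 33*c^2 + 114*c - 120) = -12*c^5 + 84*c^4 + 216*c^3 - 2928*c^2 + 7392*c - 5760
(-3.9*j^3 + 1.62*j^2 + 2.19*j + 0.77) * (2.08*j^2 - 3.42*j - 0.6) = -8.112*j^5 + 16.7076*j^4 + 1.3548*j^3 - 6.8602*j^2 - 3.9474*j - 0.462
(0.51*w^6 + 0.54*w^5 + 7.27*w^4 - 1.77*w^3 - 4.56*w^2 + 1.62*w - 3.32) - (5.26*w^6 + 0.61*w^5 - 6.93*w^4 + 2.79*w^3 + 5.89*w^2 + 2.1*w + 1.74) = -4.75*w^6 - 0.07*w^5 + 14.2*w^4 - 4.56*w^3 - 10.45*w^2 - 0.48*w - 5.06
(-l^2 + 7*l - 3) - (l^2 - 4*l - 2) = -2*l^2 + 11*l - 1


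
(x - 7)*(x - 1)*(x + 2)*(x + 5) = x^4 - x^3 - 39*x^2 - 31*x + 70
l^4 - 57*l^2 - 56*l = l*(l - 8)*(l + 1)*(l + 7)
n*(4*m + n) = 4*m*n + n^2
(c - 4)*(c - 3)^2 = c^3 - 10*c^2 + 33*c - 36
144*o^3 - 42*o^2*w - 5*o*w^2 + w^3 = (-8*o + w)*(-3*o + w)*(6*o + w)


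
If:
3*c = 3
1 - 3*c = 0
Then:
No Solution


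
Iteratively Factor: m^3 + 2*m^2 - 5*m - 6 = (m + 1)*(m^2 + m - 6) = (m - 2)*(m + 1)*(m + 3)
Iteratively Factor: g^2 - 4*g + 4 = (g - 2)*(g - 2)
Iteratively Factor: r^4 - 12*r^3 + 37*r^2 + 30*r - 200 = (r + 2)*(r^3 - 14*r^2 + 65*r - 100) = (r - 4)*(r + 2)*(r^2 - 10*r + 25) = (r - 5)*(r - 4)*(r + 2)*(r - 5)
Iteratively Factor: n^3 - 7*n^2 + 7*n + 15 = (n - 3)*(n^2 - 4*n - 5) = (n - 3)*(n + 1)*(n - 5)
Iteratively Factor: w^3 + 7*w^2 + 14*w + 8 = (w + 4)*(w^2 + 3*w + 2) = (w + 2)*(w + 4)*(w + 1)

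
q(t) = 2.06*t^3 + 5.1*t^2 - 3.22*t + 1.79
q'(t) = 6.18*t^2 + 10.2*t - 3.22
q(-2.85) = 4.70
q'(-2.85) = 17.91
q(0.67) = 2.54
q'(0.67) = 6.39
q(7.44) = 1108.51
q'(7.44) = 414.75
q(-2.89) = 3.97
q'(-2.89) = 18.92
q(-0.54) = 4.69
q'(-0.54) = -6.93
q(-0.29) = 3.10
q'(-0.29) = -5.66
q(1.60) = 18.13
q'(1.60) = 28.92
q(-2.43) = 10.17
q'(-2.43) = 8.49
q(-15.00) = -5754.91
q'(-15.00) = 1234.28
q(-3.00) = 1.73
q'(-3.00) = 21.80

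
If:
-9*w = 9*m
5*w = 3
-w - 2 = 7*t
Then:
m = -3/5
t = -13/35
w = 3/5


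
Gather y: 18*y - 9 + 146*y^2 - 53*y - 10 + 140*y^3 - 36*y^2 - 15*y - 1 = 140*y^3 + 110*y^2 - 50*y - 20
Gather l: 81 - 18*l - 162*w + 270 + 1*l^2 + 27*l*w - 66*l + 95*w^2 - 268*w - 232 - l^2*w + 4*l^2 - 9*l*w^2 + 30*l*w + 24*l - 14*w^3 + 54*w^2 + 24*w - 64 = l^2*(5 - w) + l*(-9*w^2 + 57*w - 60) - 14*w^3 + 149*w^2 - 406*w + 55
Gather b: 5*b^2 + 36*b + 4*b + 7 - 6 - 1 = 5*b^2 + 40*b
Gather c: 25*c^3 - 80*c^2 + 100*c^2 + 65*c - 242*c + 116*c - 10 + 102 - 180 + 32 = 25*c^3 + 20*c^2 - 61*c - 56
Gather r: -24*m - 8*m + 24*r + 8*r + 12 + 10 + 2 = -32*m + 32*r + 24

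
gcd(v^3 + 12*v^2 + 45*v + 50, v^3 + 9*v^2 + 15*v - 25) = v^2 + 10*v + 25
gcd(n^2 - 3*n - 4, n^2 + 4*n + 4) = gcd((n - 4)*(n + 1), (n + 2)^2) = 1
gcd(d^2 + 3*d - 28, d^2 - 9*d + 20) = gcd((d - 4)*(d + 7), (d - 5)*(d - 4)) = d - 4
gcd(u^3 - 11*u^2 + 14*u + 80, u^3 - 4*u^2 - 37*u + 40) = u - 8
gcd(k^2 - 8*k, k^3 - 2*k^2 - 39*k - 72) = k - 8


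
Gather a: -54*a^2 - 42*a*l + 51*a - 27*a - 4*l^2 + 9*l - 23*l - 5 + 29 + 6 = -54*a^2 + a*(24 - 42*l) - 4*l^2 - 14*l + 30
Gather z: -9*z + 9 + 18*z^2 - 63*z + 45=18*z^2 - 72*z + 54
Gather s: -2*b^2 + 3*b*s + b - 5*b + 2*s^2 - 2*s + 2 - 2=-2*b^2 - 4*b + 2*s^2 + s*(3*b - 2)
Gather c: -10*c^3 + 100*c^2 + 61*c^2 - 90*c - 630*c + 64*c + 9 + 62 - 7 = -10*c^3 + 161*c^2 - 656*c + 64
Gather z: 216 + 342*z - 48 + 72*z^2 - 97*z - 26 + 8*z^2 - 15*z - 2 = 80*z^2 + 230*z + 140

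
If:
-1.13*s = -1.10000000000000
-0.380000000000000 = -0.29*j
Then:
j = 1.31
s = 0.97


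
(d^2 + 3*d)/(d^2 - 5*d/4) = 4*(d + 3)/(4*d - 5)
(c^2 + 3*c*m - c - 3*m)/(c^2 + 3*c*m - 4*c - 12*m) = (c - 1)/(c - 4)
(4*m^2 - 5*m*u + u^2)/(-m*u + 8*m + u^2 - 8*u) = (-4*m + u)/(u - 8)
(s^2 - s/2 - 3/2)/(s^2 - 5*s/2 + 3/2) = (s + 1)/(s - 1)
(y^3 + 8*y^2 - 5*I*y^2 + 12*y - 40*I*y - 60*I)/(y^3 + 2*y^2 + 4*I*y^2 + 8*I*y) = (y^2 + y*(6 - 5*I) - 30*I)/(y*(y + 4*I))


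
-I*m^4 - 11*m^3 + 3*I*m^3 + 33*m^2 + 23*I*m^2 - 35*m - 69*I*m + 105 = (m - 3)*(m - 7*I)*(m - 5*I)*(-I*m + 1)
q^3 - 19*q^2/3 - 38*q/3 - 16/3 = (q - 8)*(q + 2/3)*(q + 1)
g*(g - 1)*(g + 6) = g^3 + 5*g^2 - 6*g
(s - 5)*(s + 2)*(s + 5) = s^3 + 2*s^2 - 25*s - 50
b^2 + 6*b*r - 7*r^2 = (b - r)*(b + 7*r)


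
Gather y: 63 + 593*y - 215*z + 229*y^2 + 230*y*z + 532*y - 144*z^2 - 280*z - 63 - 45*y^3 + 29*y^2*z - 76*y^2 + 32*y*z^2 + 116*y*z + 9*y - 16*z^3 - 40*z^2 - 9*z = -45*y^3 + y^2*(29*z + 153) + y*(32*z^2 + 346*z + 1134) - 16*z^3 - 184*z^2 - 504*z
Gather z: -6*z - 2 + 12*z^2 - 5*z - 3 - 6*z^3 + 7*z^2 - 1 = -6*z^3 + 19*z^2 - 11*z - 6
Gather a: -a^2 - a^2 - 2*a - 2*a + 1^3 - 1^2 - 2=-2*a^2 - 4*a - 2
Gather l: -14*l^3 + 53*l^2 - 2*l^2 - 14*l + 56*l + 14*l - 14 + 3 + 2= -14*l^3 + 51*l^2 + 56*l - 9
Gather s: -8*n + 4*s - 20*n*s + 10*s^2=-8*n + 10*s^2 + s*(4 - 20*n)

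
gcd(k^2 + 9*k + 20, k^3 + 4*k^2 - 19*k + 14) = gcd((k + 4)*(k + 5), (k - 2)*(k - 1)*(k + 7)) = 1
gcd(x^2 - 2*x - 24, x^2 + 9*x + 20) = x + 4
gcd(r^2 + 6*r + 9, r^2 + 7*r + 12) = r + 3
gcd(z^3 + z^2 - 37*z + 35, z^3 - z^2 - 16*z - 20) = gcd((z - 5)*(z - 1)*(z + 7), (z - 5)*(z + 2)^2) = z - 5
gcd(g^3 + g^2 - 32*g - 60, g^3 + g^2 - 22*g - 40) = g + 2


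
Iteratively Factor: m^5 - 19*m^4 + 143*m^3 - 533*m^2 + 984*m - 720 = (m - 5)*(m^4 - 14*m^3 + 73*m^2 - 168*m + 144) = (m - 5)*(m - 3)*(m^3 - 11*m^2 + 40*m - 48) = (m - 5)*(m - 4)*(m - 3)*(m^2 - 7*m + 12) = (m - 5)*(m - 4)*(m - 3)^2*(m - 4)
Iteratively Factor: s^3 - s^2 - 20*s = (s + 4)*(s^2 - 5*s) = s*(s + 4)*(s - 5)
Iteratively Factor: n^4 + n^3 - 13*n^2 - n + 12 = (n + 1)*(n^3 - 13*n + 12) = (n - 3)*(n + 1)*(n^2 + 3*n - 4) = (n - 3)*(n + 1)*(n + 4)*(n - 1)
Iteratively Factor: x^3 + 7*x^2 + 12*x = (x + 3)*(x^2 + 4*x) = x*(x + 3)*(x + 4)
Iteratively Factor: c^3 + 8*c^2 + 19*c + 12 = (c + 1)*(c^2 + 7*c + 12) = (c + 1)*(c + 4)*(c + 3)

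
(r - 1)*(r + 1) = r^2 - 1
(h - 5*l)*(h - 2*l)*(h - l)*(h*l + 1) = h^4*l - 8*h^3*l^2 + h^3 + 17*h^2*l^3 - 8*h^2*l - 10*h*l^4 + 17*h*l^2 - 10*l^3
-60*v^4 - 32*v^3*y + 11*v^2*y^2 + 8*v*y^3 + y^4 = (-2*v + y)*(2*v + y)*(3*v + y)*(5*v + y)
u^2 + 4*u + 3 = (u + 1)*(u + 3)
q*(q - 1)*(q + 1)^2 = q^4 + q^3 - q^2 - q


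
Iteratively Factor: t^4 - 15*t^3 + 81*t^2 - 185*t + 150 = (t - 2)*(t^3 - 13*t^2 + 55*t - 75) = (t - 5)*(t - 2)*(t^2 - 8*t + 15) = (t - 5)*(t - 3)*(t - 2)*(t - 5)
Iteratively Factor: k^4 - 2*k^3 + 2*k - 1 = (k + 1)*(k^3 - 3*k^2 + 3*k - 1) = (k - 1)*(k + 1)*(k^2 - 2*k + 1) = (k - 1)^2*(k + 1)*(k - 1)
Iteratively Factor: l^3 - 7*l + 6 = (l + 3)*(l^2 - 3*l + 2) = (l - 2)*(l + 3)*(l - 1)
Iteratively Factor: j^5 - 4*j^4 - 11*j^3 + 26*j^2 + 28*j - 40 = (j - 1)*(j^4 - 3*j^3 - 14*j^2 + 12*j + 40) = (j - 1)*(j + 2)*(j^3 - 5*j^2 - 4*j + 20) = (j - 2)*(j - 1)*(j + 2)*(j^2 - 3*j - 10) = (j - 5)*(j - 2)*(j - 1)*(j + 2)*(j + 2)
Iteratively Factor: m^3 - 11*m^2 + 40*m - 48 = (m - 4)*(m^2 - 7*m + 12) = (m - 4)*(m - 3)*(m - 4)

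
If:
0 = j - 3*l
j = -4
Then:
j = -4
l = -4/3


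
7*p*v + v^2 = v*(7*p + v)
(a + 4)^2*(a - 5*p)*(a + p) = a^4 - 4*a^3*p + 8*a^3 - 5*a^2*p^2 - 32*a^2*p + 16*a^2 - 40*a*p^2 - 64*a*p - 80*p^2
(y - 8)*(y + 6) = y^2 - 2*y - 48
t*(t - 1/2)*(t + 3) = t^3 + 5*t^2/2 - 3*t/2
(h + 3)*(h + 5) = h^2 + 8*h + 15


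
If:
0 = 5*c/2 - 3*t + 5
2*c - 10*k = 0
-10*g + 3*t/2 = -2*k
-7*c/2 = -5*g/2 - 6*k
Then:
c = 50/151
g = 46/151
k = 10/151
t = 880/453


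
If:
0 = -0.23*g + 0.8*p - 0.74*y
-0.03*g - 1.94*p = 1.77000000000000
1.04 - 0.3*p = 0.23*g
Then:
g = 5.83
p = -1.00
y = -2.90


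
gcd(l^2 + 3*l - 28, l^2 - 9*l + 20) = l - 4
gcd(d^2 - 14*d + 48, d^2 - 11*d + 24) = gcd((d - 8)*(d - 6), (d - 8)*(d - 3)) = d - 8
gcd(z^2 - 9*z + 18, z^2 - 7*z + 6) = z - 6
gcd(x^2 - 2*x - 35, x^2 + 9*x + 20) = x + 5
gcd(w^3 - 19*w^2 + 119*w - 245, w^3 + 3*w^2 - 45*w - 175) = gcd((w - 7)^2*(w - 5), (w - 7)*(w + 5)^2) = w - 7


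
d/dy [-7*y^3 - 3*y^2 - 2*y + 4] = -21*y^2 - 6*y - 2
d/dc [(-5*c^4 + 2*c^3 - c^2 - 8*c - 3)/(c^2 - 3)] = 2*(-5*c^5 + c^4 + 30*c^3 - 5*c^2 + 6*c + 12)/(c^4 - 6*c^2 + 9)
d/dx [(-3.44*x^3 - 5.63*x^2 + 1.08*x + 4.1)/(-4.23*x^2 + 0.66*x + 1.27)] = (14.5512*x^4 - 4.5408*x^3 - 12.2538*x^2 + 20.3858*x - 1.3344)/(17.8929*x^4 - 5.5836*x^3 - 10.3086*x^2 + 1.6764*x + 1.6129)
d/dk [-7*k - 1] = -7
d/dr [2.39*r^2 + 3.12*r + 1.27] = 4.78*r + 3.12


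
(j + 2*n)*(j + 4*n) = j^2 + 6*j*n + 8*n^2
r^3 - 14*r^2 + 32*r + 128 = (r - 8)^2*(r + 2)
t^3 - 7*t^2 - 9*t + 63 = (t - 7)*(t - 3)*(t + 3)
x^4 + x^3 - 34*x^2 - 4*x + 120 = (x - 5)*(x - 2)*(x + 2)*(x + 6)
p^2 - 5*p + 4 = (p - 4)*(p - 1)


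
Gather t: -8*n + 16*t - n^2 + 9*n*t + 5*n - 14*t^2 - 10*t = -n^2 - 3*n - 14*t^2 + t*(9*n + 6)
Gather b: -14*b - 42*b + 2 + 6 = 8 - 56*b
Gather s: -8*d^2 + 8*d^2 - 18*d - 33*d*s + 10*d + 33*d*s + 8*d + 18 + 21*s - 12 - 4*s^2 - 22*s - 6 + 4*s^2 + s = 0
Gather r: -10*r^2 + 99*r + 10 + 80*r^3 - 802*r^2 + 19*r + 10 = 80*r^3 - 812*r^2 + 118*r + 20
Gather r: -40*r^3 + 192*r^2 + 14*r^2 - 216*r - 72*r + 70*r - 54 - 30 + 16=-40*r^3 + 206*r^2 - 218*r - 68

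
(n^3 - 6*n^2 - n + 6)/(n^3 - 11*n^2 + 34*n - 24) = (n + 1)/(n - 4)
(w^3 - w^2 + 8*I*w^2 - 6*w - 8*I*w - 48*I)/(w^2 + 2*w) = w - 3 + 8*I - 24*I/w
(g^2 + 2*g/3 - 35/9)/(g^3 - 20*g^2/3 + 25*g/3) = (g + 7/3)/(g*(g - 5))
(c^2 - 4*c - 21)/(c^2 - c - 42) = (c + 3)/(c + 6)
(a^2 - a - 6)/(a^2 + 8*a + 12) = (a - 3)/(a + 6)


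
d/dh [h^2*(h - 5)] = h*(3*h - 10)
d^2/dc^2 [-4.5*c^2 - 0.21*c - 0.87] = -9.00000000000000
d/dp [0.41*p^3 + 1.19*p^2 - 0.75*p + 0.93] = 1.23*p^2 + 2.38*p - 0.75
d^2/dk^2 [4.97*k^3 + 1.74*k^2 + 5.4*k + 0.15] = 29.82*k + 3.48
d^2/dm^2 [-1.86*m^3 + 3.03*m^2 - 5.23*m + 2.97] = 6.06 - 11.16*m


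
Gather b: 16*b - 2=16*b - 2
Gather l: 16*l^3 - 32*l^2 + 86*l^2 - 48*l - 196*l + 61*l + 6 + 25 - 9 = 16*l^3 + 54*l^2 - 183*l + 22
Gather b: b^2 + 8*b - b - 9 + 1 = b^2 + 7*b - 8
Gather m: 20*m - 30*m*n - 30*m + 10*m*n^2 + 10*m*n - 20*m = m*(10*n^2 - 20*n - 30)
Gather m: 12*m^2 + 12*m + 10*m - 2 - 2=12*m^2 + 22*m - 4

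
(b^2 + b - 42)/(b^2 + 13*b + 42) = (b - 6)/(b + 6)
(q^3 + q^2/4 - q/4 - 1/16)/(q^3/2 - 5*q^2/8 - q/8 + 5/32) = 2*(4*q + 1)/(4*q - 5)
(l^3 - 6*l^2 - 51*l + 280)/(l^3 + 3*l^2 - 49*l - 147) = (l^2 - 13*l + 40)/(l^2 - 4*l - 21)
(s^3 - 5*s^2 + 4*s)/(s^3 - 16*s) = (s - 1)/(s + 4)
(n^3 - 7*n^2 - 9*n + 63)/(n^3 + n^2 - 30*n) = (n^3 - 7*n^2 - 9*n + 63)/(n*(n^2 + n - 30))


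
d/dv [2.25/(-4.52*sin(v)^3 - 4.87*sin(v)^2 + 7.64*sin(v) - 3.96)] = (30.51*sin(v)^2 + 21.915*sin(v) - 17.19)*cos(v)/(4.52*sin(v)^3 + 4.87*sin(v)^2 - 7.64*sin(v) + 3.96)^2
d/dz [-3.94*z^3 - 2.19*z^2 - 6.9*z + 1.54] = -11.82*z^2 - 4.38*z - 6.9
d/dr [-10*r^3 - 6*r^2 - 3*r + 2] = -30*r^2 - 12*r - 3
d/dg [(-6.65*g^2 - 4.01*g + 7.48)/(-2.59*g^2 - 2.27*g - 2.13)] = (4.7096*g^2 + 67.0754*g + 25.5209)/(6.7081*g^4 + 11.7586*g^3 + 16.1863*g^2 + 9.6702*g + 4.5369)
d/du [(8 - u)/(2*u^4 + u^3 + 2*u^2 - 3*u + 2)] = (-2*u^4 - u^3 - 2*u^2 + 3*u + (u - 8)*(8*u^3 + 3*u^2 + 4*u - 3) - 2)/(2*u^4 + u^3 + 2*u^2 - 3*u + 2)^2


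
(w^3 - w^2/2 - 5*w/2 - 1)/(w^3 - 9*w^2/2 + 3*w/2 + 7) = (2*w + 1)/(2*w - 7)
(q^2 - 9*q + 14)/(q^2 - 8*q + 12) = (q - 7)/(q - 6)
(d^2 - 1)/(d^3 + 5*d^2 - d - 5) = 1/(d + 5)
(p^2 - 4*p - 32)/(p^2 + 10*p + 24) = (p - 8)/(p + 6)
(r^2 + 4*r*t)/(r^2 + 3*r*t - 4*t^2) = r/(r - t)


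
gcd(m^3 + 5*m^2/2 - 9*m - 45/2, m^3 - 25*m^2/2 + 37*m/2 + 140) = m + 5/2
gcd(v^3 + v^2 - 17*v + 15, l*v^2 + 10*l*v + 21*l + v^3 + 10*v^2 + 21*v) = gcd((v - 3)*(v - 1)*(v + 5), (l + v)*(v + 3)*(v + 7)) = 1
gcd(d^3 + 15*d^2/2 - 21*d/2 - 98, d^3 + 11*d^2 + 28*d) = d^2 + 11*d + 28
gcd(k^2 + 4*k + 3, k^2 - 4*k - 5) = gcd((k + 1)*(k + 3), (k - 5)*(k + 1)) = k + 1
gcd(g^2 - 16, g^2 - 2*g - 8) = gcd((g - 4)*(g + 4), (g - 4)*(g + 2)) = g - 4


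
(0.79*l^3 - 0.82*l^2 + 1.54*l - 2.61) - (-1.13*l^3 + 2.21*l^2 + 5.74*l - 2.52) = 1.92*l^3 - 3.03*l^2 - 4.2*l - 0.0899999999999999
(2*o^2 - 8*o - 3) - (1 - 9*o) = 2*o^2 + o - 4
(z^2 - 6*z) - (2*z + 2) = z^2 - 8*z - 2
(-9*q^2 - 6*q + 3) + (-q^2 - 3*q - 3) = -10*q^2 - 9*q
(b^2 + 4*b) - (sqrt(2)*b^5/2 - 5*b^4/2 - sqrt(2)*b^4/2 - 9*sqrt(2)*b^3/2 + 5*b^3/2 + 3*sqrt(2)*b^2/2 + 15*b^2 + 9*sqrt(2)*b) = -sqrt(2)*b^5/2 + sqrt(2)*b^4/2 + 5*b^4/2 - 5*b^3/2 + 9*sqrt(2)*b^3/2 - 14*b^2 - 3*sqrt(2)*b^2/2 - 9*sqrt(2)*b + 4*b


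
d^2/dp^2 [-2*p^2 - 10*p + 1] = -4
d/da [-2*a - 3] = -2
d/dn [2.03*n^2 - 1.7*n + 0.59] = 4.06*n - 1.7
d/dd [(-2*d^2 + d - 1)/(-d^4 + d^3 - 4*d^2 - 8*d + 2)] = ((4*d - 1)*(d^4 - d^3 + 4*d^2 + 8*d - 2) - (2*d^2 - d + 1)*(4*d^3 - 3*d^2 + 8*d + 8))/(d^4 - d^3 + 4*d^2 + 8*d - 2)^2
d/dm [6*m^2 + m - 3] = 12*m + 1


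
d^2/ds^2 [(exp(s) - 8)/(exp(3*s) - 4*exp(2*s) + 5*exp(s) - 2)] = (4*exp(4*s) - 76*exp(3*s) + 192*exp(2*s) - 86*exp(s) - 76)*exp(s)/(exp(7*s) - 10*exp(6*s) + 42*exp(5*s) - 96*exp(4*s) + 129*exp(3*s) - 102*exp(2*s) + 44*exp(s) - 8)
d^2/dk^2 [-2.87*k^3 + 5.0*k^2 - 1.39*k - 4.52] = 10.0 - 17.22*k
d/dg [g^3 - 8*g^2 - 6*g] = 3*g^2 - 16*g - 6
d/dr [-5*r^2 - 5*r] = -10*r - 5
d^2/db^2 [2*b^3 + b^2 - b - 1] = 12*b + 2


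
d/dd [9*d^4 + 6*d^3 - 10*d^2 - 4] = 2*d*(18*d^2 + 9*d - 10)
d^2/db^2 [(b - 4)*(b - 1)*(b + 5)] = 6*b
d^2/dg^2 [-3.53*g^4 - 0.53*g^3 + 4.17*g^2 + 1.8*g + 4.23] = -42.36*g^2 - 3.18*g + 8.34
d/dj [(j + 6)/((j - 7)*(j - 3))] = (-j^2 - 12*j + 81)/(j^4 - 20*j^3 + 142*j^2 - 420*j + 441)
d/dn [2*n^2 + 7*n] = 4*n + 7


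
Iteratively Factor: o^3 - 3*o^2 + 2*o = (o - 1)*(o^2 - 2*o) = (o - 2)*(o - 1)*(o)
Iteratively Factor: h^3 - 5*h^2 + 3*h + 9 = (h - 3)*(h^2 - 2*h - 3) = (h - 3)^2*(h + 1)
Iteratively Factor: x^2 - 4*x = (x - 4)*(x)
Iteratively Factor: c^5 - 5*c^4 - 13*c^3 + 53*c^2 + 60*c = (c + 1)*(c^4 - 6*c^3 - 7*c^2 + 60*c) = c*(c + 1)*(c^3 - 6*c^2 - 7*c + 60) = c*(c - 5)*(c + 1)*(c^2 - c - 12) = c*(c - 5)*(c + 1)*(c + 3)*(c - 4)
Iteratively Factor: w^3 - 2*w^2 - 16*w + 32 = (w + 4)*(w^2 - 6*w + 8) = (w - 4)*(w + 4)*(w - 2)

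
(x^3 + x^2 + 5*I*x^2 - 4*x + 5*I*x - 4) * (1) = x^3 + x^2 + 5*I*x^2 - 4*x + 5*I*x - 4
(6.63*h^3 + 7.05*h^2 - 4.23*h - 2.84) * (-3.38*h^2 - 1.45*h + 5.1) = -22.4094*h^5 - 33.4425*h^4 + 37.8879*h^3 + 51.6877*h^2 - 17.455*h - 14.484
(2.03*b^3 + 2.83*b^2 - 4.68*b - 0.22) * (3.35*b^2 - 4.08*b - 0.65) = 6.8005*b^5 + 1.1981*b^4 - 28.5439*b^3 + 16.5179*b^2 + 3.9396*b + 0.143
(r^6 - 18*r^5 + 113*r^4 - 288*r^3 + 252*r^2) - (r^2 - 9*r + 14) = r^6 - 18*r^5 + 113*r^4 - 288*r^3 + 251*r^2 + 9*r - 14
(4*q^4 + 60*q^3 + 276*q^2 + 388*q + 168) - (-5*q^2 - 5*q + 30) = 4*q^4 + 60*q^3 + 281*q^2 + 393*q + 138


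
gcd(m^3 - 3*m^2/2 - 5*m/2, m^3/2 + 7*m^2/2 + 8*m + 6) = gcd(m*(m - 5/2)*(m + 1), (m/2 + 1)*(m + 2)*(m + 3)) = 1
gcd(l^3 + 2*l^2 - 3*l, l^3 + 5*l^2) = l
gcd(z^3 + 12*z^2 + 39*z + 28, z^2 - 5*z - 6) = z + 1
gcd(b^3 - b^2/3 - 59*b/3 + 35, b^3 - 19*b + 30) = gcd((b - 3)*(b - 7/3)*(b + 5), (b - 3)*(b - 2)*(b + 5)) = b^2 + 2*b - 15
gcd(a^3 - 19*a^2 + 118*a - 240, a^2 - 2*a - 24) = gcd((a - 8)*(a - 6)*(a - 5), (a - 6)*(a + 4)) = a - 6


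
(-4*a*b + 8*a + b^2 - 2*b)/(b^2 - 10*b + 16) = (-4*a + b)/(b - 8)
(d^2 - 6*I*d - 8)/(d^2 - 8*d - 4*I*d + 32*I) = (d - 2*I)/(d - 8)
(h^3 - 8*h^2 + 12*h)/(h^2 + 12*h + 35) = h*(h^2 - 8*h + 12)/(h^2 + 12*h + 35)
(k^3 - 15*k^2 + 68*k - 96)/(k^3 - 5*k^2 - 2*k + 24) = (k - 8)/(k + 2)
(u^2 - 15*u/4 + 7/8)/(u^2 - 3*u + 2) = (8*u^2 - 30*u + 7)/(8*(u^2 - 3*u + 2))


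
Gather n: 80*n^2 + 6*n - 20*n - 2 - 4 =80*n^2 - 14*n - 6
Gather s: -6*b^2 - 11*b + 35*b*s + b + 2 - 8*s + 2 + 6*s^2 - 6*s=-6*b^2 - 10*b + 6*s^2 + s*(35*b - 14) + 4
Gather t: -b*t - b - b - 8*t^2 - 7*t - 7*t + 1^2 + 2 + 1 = -2*b - 8*t^2 + t*(-b - 14) + 4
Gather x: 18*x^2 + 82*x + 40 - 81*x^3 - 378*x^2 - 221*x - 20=-81*x^3 - 360*x^2 - 139*x + 20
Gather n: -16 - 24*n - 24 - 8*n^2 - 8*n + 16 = -8*n^2 - 32*n - 24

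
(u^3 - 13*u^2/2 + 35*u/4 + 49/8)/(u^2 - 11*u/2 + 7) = (u^2 - 3*u - 7/4)/(u - 2)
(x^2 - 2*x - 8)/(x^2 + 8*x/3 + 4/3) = 3*(x - 4)/(3*x + 2)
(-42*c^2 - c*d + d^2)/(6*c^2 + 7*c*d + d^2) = (-7*c + d)/(c + d)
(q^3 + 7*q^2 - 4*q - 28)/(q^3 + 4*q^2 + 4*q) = (q^2 + 5*q - 14)/(q*(q + 2))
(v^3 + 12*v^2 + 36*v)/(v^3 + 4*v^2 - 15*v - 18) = v*(v + 6)/(v^2 - 2*v - 3)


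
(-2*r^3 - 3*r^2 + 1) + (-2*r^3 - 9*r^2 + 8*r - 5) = -4*r^3 - 12*r^2 + 8*r - 4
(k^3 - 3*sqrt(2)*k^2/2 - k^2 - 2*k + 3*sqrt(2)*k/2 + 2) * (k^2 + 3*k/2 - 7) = k^5 - 3*sqrt(2)*k^4/2 + k^4/2 - 21*k^3/2 - 3*sqrt(2)*k^3/4 + 6*k^2 + 51*sqrt(2)*k^2/4 - 21*sqrt(2)*k/2 + 17*k - 14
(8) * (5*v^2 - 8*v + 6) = 40*v^2 - 64*v + 48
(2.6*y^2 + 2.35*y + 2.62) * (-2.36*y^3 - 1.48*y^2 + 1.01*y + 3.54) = -6.136*y^5 - 9.394*y^4 - 7.0352*y^3 + 7.6999*y^2 + 10.9652*y + 9.2748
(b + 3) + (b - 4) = 2*b - 1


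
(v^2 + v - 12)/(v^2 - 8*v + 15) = (v + 4)/(v - 5)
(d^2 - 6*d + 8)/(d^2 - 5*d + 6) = (d - 4)/(d - 3)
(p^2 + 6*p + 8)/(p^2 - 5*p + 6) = (p^2 + 6*p + 8)/(p^2 - 5*p + 6)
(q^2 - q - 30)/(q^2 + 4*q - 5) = (q - 6)/(q - 1)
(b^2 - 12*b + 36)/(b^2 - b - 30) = (b - 6)/(b + 5)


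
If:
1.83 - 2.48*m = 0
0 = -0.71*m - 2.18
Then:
No Solution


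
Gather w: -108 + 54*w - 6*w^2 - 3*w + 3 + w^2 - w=-5*w^2 + 50*w - 105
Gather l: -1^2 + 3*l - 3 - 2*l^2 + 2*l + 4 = -2*l^2 + 5*l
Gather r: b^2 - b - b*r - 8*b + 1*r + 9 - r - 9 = b^2 - b*r - 9*b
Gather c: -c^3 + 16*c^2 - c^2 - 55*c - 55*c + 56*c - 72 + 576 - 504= -c^3 + 15*c^2 - 54*c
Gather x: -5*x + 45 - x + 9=54 - 6*x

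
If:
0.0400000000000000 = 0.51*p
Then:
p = 0.08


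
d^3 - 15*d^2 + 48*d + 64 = (d - 8)^2*(d + 1)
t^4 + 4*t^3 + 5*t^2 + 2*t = t*(t + 1)^2*(t + 2)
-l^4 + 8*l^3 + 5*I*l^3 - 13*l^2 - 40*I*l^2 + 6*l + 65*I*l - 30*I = (l - 6)*(l - 5*I)*(-I*l + I)^2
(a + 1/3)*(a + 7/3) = a^2 + 8*a/3 + 7/9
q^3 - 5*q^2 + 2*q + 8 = (q - 4)*(q - 2)*(q + 1)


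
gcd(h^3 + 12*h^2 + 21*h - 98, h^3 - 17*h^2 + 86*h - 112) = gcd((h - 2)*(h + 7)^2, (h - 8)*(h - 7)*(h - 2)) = h - 2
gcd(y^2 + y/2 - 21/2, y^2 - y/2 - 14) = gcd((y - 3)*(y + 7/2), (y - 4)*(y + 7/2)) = y + 7/2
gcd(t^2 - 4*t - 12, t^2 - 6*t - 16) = t + 2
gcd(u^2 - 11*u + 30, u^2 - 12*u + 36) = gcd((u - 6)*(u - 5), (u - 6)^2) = u - 6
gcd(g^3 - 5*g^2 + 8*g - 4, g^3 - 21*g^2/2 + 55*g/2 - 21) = g - 2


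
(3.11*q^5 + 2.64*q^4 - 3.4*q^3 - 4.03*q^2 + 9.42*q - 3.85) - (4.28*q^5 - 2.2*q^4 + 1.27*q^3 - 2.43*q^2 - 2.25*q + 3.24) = -1.17*q^5 + 4.84*q^4 - 4.67*q^3 - 1.6*q^2 + 11.67*q - 7.09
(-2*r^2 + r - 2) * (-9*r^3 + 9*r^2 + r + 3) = 18*r^5 - 27*r^4 + 25*r^3 - 23*r^2 + r - 6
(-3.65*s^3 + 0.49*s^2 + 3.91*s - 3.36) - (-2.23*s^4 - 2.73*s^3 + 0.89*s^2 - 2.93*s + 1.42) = 2.23*s^4 - 0.92*s^3 - 0.4*s^2 + 6.84*s - 4.78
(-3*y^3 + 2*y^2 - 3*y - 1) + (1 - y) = -3*y^3 + 2*y^2 - 4*y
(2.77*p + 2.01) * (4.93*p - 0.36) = 13.6561*p^2 + 8.9121*p - 0.7236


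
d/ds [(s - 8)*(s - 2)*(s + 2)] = 3*s^2 - 16*s - 4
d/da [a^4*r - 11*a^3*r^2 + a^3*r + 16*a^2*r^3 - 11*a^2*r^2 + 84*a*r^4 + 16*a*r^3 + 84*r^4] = r*(4*a^3 - 33*a^2*r + 3*a^2 + 32*a*r^2 - 22*a*r + 84*r^3 + 16*r^2)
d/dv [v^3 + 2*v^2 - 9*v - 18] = 3*v^2 + 4*v - 9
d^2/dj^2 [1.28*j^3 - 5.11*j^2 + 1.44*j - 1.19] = 7.68*j - 10.22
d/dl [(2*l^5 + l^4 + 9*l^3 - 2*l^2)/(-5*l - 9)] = l*(-40*l^4 - 105*l^3 - 126*l^2 - 233*l + 36)/(25*l^2 + 90*l + 81)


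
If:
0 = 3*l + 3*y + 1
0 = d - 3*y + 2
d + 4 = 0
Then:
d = -4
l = 1/3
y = -2/3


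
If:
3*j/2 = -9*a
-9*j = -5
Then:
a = -5/54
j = 5/9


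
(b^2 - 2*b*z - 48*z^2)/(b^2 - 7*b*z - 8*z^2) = (b + 6*z)/(b + z)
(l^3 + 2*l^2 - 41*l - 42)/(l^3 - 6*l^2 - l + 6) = (l + 7)/(l - 1)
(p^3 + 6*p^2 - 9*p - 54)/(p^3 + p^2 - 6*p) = (p^2 + 3*p - 18)/(p*(p - 2))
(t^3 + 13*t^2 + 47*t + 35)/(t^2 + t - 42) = (t^2 + 6*t + 5)/(t - 6)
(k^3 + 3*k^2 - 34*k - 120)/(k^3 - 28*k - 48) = (k + 5)/(k + 2)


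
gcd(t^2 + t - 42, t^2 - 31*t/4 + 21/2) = t - 6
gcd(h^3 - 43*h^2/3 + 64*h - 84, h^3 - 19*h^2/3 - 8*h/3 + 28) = h^2 - 25*h/3 + 14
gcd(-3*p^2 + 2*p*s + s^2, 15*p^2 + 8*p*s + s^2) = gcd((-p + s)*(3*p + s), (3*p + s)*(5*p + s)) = 3*p + s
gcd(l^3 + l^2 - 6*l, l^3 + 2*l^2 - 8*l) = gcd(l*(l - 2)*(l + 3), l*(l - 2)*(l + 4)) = l^2 - 2*l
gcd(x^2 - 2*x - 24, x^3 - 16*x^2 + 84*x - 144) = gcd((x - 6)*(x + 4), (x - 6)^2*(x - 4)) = x - 6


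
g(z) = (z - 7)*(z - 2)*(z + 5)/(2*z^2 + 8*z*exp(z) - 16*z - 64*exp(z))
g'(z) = (z - 7)*(z - 2)*(z + 5)*(-8*z*exp(z) - 4*z + 56*exp(z) + 16)/(2*z^2 + 8*z*exp(z) - 16*z - 64*exp(z))^2 + (z - 7)*(z - 2)/(2*z^2 + 8*z*exp(z) - 16*z - 64*exp(z)) + (z - 7)*(z + 5)/(2*z^2 + 8*z*exp(z) - 16*z - 64*exp(z)) + (z - 2)*(z + 5)/(2*z^2 + 8*z*exp(z) - 16*z - 64*exp(z))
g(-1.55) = 7.82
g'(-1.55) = 20.60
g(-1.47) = 9.95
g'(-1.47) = 34.55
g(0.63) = -0.41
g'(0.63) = 0.66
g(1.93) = -0.01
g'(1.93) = 0.10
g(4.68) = 0.02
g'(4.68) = -0.01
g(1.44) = -0.08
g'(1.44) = 0.22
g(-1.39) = 13.89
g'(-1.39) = 69.99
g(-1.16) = -57.53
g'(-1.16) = 1384.32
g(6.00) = 0.01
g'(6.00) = -0.00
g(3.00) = 0.04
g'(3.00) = 0.00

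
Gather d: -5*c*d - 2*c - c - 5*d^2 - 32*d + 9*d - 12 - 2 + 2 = -3*c - 5*d^2 + d*(-5*c - 23) - 12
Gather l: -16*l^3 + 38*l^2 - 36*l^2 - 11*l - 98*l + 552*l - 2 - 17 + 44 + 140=-16*l^3 + 2*l^2 + 443*l + 165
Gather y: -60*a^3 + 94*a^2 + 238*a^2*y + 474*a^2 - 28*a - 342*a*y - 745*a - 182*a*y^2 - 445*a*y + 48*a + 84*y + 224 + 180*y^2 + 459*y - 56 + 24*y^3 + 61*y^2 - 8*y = -60*a^3 + 568*a^2 - 725*a + 24*y^3 + y^2*(241 - 182*a) + y*(238*a^2 - 787*a + 535) + 168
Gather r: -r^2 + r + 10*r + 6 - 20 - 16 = -r^2 + 11*r - 30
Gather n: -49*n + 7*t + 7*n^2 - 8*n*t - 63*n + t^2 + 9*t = 7*n^2 + n*(-8*t - 112) + t^2 + 16*t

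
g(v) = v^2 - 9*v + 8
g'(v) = 2*v - 9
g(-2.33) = 34.40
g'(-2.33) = -13.66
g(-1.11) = 19.22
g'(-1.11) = -11.22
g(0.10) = 7.11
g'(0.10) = -8.80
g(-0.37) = 11.47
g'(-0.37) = -9.74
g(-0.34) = 11.18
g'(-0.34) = -9.68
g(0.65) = 2.57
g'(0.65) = -7.70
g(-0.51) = 12.85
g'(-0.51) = -10.02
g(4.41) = -12.24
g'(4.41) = -0.18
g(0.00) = 8.00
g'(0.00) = -9.00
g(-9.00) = 170.00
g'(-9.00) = -27.00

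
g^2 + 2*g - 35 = (g - 5)*(g + 7)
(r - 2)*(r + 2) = r^2 - 4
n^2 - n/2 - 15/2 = (n - 3)*(n + 5/2)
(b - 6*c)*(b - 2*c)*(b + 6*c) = b^3 - 2*b^2*c - 36*b*c^2 + 72*c^3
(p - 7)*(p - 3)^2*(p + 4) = p^4 - 9*p^3 - p^2 + 141*p - 252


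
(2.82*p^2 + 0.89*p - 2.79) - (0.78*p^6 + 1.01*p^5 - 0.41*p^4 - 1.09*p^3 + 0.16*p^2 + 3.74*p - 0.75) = -0.78*p^6 - 1.01*p^5 + 0.41*p^4 + 1.09*p^3 + 2.66*p^2 - 2.85*p - 2.04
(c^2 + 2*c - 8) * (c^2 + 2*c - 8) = c^4 + 4*c^3 - 12*c^2 - 32*c + 64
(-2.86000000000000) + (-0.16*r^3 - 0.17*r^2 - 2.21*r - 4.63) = -0.16*r^3 - 0.17*r^2 - 2.21*r - 7.49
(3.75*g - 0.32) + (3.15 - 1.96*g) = 1.79*g + 2.83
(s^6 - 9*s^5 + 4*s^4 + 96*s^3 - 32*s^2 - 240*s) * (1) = s^6 - 9*s^5 + 4*s^4 + 96*s^3 - 32*s^2 - 240*s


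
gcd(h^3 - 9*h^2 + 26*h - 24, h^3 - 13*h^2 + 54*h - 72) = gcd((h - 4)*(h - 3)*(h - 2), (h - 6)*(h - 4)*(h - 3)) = h^2 - 7*h + 12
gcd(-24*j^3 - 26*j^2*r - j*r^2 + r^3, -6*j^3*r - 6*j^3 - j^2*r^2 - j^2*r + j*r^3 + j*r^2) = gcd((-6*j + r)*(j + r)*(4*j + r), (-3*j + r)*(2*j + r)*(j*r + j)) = 1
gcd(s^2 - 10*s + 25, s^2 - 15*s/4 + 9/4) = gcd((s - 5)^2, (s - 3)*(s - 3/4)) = 1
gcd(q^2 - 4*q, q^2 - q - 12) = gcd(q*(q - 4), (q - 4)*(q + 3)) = q - 4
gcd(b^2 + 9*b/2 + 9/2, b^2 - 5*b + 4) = 1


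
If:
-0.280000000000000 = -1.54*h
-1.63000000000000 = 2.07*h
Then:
No Solution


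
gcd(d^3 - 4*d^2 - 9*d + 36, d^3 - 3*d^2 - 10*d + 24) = d^2 - d - 12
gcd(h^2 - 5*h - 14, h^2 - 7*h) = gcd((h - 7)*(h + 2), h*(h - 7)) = h - 7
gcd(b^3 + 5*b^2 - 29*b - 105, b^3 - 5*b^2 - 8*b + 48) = b + 3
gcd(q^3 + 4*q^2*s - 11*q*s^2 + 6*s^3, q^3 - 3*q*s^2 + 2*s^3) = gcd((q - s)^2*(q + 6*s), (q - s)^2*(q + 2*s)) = q^2 - 2*q*s + s^2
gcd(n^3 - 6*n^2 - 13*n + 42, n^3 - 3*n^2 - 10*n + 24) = n^2 + n - 6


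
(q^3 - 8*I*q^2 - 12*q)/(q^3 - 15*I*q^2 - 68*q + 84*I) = q/(q - 7*I)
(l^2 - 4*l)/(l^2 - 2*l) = (l - 4)/(l - 2)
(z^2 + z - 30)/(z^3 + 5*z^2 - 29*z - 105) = (z + 6)/(z^2 + 10*z + 21)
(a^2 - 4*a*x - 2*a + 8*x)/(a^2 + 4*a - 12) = (a - 4*x)/(a + 6)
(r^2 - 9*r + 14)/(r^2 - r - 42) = (r - 2)/(r + 6)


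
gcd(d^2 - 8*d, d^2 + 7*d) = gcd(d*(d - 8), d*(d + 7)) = d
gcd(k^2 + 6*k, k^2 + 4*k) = k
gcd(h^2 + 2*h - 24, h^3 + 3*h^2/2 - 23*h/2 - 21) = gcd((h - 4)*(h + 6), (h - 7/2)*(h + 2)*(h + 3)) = 1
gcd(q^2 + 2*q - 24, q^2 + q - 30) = q + 6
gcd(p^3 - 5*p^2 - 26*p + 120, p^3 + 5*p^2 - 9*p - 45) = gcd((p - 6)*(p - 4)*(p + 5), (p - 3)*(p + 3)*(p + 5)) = p + 5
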